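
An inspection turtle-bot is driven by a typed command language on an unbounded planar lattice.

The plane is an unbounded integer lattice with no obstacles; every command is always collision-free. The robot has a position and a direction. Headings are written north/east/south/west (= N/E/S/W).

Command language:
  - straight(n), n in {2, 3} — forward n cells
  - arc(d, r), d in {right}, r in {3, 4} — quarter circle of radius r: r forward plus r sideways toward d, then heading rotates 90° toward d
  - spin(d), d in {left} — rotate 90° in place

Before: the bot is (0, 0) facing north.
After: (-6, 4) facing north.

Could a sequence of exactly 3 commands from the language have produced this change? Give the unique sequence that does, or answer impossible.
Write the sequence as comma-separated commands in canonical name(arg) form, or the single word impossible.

key: still facing N at the end — net rotation zero over 3 steps
from: (0, 0) facing north
step 1 (spin(left)): (0, 0) facing west
step 2 (straight(2)): (-2, 0) facing west
step 3 (arc(right, 4)): (-6, 4) facing north
no rival 3-sequence matches.

spin(left), straight(2), arc(right, 4)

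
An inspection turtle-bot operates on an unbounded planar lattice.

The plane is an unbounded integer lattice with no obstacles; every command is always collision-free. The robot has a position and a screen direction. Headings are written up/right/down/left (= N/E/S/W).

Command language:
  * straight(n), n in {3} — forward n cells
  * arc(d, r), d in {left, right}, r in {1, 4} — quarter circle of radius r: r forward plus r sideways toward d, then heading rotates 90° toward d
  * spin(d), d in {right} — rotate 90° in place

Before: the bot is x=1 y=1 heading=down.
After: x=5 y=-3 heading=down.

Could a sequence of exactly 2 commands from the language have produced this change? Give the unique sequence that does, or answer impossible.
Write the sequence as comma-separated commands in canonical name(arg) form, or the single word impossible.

arc(left, 4), spin(right)

key: still facing S at the end — net rotation zero over 2 steps
start: x=1 y=1 heading=down
step 1 (arc(left, 4)): x=5 y=-3 heading=right
step 2 (spin(right)): x=5 y=-3 heading=down
no other 2-command option fits: unique.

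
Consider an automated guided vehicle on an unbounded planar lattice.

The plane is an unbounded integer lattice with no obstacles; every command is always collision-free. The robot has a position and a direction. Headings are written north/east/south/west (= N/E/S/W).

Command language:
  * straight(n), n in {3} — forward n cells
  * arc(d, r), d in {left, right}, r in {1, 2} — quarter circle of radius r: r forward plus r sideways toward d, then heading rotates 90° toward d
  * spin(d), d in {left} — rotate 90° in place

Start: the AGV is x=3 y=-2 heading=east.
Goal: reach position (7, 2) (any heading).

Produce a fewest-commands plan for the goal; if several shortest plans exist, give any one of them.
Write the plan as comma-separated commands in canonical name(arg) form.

arc(left, 2), arc(right, 2)

begin: x=3 y=-2 heading=east
[1] after arc(left, 2): x=5 y=0 heading=north
[2] after arc(right, 2): x=7 y=2 heading=east
shorter routes all fall short; 2 is best.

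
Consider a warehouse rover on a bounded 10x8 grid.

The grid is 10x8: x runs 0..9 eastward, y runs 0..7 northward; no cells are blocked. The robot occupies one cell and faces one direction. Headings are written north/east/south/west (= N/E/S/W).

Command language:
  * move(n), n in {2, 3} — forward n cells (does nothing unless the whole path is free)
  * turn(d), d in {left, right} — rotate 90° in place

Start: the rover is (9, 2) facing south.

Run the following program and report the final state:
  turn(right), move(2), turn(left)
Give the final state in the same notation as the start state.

initial: (9, 2) facing south
1. turn(right) → (9, 2) facing west
2. move(2) → (7, 2) facing west
3. turn(left) → (7, 2) facing south

(7, 2) facing south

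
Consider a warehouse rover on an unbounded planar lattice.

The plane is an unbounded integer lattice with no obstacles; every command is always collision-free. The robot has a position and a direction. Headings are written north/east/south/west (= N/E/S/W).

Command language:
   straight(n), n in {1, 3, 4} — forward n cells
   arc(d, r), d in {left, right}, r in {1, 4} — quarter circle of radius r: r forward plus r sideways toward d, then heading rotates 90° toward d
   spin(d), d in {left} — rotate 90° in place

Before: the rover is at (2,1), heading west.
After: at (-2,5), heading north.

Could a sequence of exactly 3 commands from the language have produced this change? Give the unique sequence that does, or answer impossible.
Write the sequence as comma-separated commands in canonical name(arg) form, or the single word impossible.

straight(3), arc(right, 1), straight(3)

key: position moved to (-2,5) AND the heading swung to N — translation plus rotation needed
begin: at (2,1), heading west
1. straight(3) → at (-1,1), heading west
2. arc(right, 1) → at (-2,2), heading north
3. straight(3) → at (-2,5), heading north
all 512 alternatives checked — unique.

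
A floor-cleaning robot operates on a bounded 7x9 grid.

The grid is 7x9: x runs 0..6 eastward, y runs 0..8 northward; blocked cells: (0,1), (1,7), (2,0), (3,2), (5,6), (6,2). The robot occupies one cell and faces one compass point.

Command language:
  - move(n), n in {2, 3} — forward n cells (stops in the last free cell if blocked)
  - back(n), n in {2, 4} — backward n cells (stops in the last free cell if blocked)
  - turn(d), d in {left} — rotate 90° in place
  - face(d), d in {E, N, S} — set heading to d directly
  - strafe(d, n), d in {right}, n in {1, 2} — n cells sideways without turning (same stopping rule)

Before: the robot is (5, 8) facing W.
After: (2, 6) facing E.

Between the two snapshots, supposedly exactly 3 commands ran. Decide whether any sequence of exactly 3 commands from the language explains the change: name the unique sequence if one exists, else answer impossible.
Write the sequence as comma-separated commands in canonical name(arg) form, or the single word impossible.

move(3), face(E), strafe(right, 2)

key: position moved to (2,6) AND the heading swung to E — translation plus rotation needed
begin: (5, 8) facing W
t=1 move(3) ⇒ (2, 8) facing W
t=2 face(E) ⇒ (2, 8) facing E
t=3 strafe(right, 2) ⇒ (2, 6) facing E
all 1000 alternatives checked — unique.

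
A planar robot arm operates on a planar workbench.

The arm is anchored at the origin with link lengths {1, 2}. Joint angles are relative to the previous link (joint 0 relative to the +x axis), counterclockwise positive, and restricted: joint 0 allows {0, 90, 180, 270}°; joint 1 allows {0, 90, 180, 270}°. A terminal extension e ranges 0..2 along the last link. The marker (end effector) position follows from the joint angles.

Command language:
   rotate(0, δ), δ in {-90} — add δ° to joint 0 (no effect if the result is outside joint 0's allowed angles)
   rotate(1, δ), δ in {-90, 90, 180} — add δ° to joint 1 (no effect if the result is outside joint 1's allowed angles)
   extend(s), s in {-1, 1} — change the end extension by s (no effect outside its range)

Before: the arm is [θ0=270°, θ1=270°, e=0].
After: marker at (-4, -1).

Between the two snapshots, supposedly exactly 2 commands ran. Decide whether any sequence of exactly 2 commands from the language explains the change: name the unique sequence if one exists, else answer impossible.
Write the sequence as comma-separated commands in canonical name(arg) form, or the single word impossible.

extend(1), extend(1)

begin: [θ0=270°, θ1=270°, e=0]
t=1 extend(1) ⇒ [θ0=270°, θ1=270°, e=1]
t=2 extend(1) ⇒ [θ0=270°, θ1=270°, e=2]
uniquely the one of 36 2-step routes that fits.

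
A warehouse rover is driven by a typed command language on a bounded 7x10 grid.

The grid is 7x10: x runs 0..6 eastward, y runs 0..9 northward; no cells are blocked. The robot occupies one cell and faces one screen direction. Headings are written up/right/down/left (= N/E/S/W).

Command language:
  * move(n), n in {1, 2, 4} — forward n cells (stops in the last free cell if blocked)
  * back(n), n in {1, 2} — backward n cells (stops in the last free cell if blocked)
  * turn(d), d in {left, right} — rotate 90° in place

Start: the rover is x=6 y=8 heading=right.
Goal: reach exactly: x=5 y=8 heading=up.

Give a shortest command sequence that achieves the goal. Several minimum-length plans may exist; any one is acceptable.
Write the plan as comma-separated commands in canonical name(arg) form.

back(1), turn(left)

from: x=6 y=8 heading=right
[1] after back(1): x=5 y=8 heading=right
[2] after turn(left): x=5 y=8 heading=up
no 1-step plan works, so 2 is optimal.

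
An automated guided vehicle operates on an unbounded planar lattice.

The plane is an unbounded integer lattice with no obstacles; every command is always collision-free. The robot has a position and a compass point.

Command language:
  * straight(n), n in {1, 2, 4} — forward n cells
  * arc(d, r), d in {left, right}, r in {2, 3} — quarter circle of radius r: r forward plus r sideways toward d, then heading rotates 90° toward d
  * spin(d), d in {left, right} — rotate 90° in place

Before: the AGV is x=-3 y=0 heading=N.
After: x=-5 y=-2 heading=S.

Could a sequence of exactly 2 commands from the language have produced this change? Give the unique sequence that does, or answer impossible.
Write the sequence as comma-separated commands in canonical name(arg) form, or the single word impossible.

key: order matters: swapping spin(left) and arc(left, 2) lands elsewhere
begin: x=-3 y=0 heading=N
t=1 spin(left) ⇒ x=-3 y=0 heading=W
t=2 arc(left, 2) ⇒ x=-5 y=-2 heading=S
uniquely the one of 81 2-step routes that fits.

spin(left), arc(left, 2)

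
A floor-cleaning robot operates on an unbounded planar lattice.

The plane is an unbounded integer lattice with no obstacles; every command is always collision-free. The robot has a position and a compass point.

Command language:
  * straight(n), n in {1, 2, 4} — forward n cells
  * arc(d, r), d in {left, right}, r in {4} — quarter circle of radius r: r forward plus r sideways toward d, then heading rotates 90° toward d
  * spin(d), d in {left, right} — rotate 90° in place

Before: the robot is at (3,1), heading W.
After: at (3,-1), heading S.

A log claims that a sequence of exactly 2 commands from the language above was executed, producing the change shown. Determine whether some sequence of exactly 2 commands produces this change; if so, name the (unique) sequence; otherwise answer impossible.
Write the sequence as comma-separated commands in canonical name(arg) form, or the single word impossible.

key: position moved to (3,-1) AND the heading swung to S — translation plus rotation needed
initial: at (3,1), heading W
[1] after spin(left): at (3,1), heading S
[2] after straight(2): at (3,-1), heading S
uniquely the one of 49 2-step routes that fits.

spin(left), straight(2)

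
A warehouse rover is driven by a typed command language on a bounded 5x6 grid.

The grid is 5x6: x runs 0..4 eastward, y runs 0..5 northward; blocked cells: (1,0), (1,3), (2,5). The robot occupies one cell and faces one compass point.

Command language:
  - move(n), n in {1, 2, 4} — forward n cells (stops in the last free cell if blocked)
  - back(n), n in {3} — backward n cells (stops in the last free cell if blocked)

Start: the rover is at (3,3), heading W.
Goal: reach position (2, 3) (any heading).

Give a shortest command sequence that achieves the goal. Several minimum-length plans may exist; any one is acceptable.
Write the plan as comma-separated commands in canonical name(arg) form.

start: at (3,3), heading W
step 1 (move(2)): at (2,3), heading W
minimal: 1 command(s), checked below 1.

move(2)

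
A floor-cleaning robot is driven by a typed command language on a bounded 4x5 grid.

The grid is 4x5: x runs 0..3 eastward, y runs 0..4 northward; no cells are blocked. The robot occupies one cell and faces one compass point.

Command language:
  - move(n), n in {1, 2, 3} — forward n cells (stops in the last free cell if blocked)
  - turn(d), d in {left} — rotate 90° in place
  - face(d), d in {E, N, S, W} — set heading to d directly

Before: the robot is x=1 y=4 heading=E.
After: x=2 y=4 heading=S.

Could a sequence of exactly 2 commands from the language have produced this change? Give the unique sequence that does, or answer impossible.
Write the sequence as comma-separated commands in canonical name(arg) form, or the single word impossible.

key: order matters: swapping move(1) and face(S) lands elsewhere
start: x=1 y=4 heading=E
[1] after move(1): x=2 y=4 heading=E
[2] after face(S): x=2 y=4 heading=S
uniquely the one of 64 2-step routes that fits.

move(1), face(S)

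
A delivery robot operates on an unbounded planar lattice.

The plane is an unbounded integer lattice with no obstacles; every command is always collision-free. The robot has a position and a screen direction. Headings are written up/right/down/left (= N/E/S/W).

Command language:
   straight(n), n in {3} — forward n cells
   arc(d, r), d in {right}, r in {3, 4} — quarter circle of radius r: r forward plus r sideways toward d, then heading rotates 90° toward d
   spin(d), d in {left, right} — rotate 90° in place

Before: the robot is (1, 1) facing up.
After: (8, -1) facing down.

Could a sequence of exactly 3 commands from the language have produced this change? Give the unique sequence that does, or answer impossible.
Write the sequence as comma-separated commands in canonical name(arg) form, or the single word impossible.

key: running straight(3) before arc(right, 4) would end elsewhere — order is forced
initial: (1, 1) facing up
t=1 arc(right, 4) ⇒ (5, 5) facing right
t=2 arc(right, 3) ⇒ (8, 2) facing down
t=3 straight(3) ⇒ (8, -1) facing down
uniquely the one of 125 3-step routes that fits.

arc(right, 4), arc(right, 3), straight(3)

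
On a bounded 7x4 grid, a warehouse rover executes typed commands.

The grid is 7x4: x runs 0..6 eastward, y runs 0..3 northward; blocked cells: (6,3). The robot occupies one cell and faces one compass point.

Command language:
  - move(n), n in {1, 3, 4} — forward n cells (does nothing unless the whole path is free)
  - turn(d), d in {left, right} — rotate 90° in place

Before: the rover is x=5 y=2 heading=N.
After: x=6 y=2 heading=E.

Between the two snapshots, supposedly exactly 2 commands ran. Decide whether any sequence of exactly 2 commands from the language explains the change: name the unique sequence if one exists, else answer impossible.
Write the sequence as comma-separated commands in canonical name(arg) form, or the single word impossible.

turn(right), move(1)

key: cell and facing (now E) both changed — the 2 commands mix motion and turning
t0: x=5 y=2 heading=N
[1] after turn(right): x=5 y=2 heading=E
[2] after move(1): x=6 y=2 heading=E
no other 2-command option fits: unique.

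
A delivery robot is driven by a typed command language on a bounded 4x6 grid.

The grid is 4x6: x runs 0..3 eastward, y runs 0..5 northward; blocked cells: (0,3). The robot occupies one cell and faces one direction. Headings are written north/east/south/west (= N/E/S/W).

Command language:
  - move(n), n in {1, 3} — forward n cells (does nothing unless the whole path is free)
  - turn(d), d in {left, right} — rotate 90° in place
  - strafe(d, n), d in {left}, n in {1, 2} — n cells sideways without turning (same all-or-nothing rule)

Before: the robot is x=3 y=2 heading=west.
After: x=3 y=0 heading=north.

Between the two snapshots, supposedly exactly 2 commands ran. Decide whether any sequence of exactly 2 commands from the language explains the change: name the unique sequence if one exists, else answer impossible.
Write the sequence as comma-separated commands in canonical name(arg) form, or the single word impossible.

strafe(left, 2), turn(right)

key: position moved to (3,0) AND the heading swung to N — translation plus rotation needed
t0: x=3 y=2 heading=west
[1] after strafe(left, 2): x=3 y=0 heading=west
[2] after turn(right): x=3 y=0 heading=north
uniquely the one of 36 2-step routes that fits.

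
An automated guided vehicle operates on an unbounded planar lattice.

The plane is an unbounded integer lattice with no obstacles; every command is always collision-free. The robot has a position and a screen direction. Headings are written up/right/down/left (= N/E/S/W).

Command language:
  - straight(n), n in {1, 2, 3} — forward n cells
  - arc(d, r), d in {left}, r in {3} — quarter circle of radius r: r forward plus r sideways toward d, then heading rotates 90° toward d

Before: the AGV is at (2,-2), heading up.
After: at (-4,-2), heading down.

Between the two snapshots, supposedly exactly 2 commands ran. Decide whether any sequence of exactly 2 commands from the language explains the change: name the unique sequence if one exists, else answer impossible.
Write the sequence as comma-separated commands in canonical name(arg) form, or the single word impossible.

key: position moved to (-4,-2) AND the heading swung to S — translation plus rotation needed
from: at (2,-2), heading up
t=1 arc(left, 3) ⇒ at (-1,1), heading left
t=2 arc(left, 3) ⇒ at (-4,-2), heading down
all 16 alternatives checked — unique.

arc(left, 3), arc(left, 3)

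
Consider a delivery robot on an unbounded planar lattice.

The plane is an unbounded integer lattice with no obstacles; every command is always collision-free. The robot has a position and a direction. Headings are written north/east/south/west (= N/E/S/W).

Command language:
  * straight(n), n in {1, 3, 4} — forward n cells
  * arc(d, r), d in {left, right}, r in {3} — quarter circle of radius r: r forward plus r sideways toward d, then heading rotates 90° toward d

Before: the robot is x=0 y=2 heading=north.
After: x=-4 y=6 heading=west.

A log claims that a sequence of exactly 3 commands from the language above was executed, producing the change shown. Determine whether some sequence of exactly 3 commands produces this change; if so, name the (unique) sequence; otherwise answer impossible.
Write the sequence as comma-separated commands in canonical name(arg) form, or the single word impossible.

key: position moved to (-4,6) AND the heading swung to W — translation plus rotation needed
start: x=0 y=2 heading=north
[1] after straight(1): x=0 y=3 heading=north
[2] after arc(left, 3): x=-3 y=6 heading=west
[3] after straight(1): x=-4 y=6 heading=west
no rival 3-sequence matches.

straight(1), arc(left, 3), straight(1)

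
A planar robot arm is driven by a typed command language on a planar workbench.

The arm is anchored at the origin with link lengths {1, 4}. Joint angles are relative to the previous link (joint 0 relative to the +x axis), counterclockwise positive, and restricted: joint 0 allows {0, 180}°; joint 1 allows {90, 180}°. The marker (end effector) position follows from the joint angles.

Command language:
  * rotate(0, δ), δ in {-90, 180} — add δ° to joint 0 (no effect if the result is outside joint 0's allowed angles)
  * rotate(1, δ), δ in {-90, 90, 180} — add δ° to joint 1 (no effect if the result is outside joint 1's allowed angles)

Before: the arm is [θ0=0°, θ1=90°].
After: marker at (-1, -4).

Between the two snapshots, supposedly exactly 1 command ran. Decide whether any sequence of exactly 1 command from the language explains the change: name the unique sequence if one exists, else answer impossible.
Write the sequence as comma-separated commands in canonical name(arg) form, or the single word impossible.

begin: [θ0=0°, θ1=90°]
t=1 rotate(0, 180) ⇒ [θ0=180°, θ1=90°]
no rival 1-sequence matches.

rotate(0, 180)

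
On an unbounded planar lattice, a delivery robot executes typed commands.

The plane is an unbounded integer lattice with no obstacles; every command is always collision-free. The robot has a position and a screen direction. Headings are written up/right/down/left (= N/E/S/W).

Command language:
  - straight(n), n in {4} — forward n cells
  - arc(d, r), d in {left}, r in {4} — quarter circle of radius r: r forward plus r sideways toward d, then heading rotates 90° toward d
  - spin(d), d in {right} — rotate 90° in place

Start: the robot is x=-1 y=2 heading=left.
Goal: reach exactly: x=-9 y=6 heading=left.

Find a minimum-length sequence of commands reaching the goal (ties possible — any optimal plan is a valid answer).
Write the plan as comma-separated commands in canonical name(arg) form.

initial: x=-1 y=2 heading=left
step 1 (spin(right)): x=-1 y=2 heading=up
step 2 (arc(left, 4)): x=-5 y=6 heading=left
step 3 (straight(4)): x=-9 y=6 heading=left
shorter routes all fall short; 3 is best.

spin(right), arc(left, 4), straight(4)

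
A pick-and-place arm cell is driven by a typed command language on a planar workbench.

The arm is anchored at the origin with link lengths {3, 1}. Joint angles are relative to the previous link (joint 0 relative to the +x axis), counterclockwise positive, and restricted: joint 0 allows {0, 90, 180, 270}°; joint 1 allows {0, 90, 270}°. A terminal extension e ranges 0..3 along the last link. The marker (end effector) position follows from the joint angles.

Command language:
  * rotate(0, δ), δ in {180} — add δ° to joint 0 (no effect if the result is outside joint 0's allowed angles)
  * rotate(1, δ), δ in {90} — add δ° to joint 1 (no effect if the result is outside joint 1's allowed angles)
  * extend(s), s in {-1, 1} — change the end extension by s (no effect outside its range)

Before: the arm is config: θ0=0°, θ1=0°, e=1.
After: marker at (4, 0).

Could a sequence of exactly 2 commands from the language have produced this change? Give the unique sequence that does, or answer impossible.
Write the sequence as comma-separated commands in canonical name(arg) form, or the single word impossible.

extend(-1), extend(-1)

from: config: θ0=0°, θ1=0°, e=1
[1] after extend(-1): config: θ0=0°, θ1=0°, e=0
[2] after extend(-1): config: θ0=0°, θ1=0°, e=0
all 16 alternatives checked — unique.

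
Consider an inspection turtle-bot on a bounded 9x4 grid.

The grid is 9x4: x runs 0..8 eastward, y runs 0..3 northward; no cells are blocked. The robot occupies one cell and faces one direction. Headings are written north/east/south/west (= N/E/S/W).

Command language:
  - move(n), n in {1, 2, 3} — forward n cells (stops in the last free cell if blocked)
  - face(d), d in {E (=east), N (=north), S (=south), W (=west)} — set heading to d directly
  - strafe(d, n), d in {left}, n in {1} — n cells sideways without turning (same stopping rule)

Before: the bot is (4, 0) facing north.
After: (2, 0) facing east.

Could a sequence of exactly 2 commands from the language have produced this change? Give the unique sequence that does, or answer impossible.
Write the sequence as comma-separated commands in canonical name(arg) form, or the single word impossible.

all 64 sequences checked — none match.

impossible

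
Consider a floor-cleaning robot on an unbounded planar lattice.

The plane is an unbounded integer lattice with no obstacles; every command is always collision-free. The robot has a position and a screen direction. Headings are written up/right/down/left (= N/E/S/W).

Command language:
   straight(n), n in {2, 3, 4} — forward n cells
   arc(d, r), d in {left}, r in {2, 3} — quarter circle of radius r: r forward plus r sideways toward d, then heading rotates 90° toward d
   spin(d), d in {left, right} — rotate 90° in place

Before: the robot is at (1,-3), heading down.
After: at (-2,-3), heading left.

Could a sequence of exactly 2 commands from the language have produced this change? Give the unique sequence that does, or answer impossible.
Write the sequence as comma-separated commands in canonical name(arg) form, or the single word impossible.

spin(right), straight(3)

key: order matters: swapping spin(right) and straight(3) lands elsewhere
begin: at (1,-3), heading down
[1] after spin(right): at (1,-3), heading left
[2] after straight(3): at (-2,-3), heading left
no other 2-command option fits: unique.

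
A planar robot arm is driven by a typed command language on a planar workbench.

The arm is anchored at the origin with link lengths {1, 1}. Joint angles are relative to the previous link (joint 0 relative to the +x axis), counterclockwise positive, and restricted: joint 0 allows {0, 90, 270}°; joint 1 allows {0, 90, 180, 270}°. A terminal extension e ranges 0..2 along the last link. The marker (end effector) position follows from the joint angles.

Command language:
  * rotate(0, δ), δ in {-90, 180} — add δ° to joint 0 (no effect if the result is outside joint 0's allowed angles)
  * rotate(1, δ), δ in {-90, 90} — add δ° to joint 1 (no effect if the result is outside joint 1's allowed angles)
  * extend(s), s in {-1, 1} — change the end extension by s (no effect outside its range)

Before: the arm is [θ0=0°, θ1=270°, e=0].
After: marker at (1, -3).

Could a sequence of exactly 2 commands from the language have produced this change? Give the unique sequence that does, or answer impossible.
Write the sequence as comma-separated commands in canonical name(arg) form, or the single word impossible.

begin: [θ0=0°, θ1=270°, e=0]
[1] after extend(1): [θ0=0°, θ1=270°, e=1]
[2] after extend(1): [θ0=0°, θ1=270°, e=2]
all 36 alternatives checked — unique.

extend(1), extend(1)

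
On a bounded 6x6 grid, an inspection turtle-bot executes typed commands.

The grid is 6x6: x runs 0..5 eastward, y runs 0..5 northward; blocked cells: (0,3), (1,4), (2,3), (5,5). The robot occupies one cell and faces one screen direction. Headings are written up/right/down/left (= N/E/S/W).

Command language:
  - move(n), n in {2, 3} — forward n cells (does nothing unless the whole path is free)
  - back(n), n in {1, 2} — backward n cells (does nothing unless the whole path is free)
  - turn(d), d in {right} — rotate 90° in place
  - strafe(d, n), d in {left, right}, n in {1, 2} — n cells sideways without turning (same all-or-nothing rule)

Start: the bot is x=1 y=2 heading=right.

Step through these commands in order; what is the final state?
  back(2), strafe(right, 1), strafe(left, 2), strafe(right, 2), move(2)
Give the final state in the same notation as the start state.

x=3 y=1 heading=right

begin: x=1 y=2 heading=right
1. back(2) → x=1 y=2 heading=right
2. strafe(right, 1) → x=1 y=1 heading=right
3. strafe(left, 2) → x=1 y=3 heading=right
4. strafe(right, 2) → x=1 y=1 heading=right
5. move(2) → x=3 y=1 heading=right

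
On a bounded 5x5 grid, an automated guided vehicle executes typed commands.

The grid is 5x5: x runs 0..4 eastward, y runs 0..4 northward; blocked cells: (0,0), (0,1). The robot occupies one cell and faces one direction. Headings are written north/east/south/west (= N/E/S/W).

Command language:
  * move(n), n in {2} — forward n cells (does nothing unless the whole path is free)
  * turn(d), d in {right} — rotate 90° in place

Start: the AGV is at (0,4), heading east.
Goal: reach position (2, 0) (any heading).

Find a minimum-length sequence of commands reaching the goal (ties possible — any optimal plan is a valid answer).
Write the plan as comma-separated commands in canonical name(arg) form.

begin: at (0,4), heading east
step 1 (move(2)): at (2,4), heading east
step 2 (turn(right)): at (2,4), heading south
step 3 (move(2)): at (2,2), heading south
step 4 (move(2)): at (2,0), heading south
no 3-step plan works, so 4 is optimal.

move(2), turn(right), move(2), move(2)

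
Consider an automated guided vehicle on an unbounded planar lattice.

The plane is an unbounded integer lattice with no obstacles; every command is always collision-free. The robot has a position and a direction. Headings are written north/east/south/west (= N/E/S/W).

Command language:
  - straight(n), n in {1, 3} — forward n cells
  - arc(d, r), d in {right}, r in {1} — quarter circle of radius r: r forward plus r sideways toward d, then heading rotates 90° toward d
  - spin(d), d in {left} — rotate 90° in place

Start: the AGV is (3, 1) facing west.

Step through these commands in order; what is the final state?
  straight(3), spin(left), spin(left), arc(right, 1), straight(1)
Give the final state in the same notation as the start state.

(1, -1) facing south

from: (3, 1) facing west
[1] after straight(3): (0, 1) facing west
[2] after spin(left): (0, 1) facing south
[3] after spin(left): (0, 1) facing east
[4] after arc(right, 1): (1, 0) facing south
[5] after straight(1): (1, -1) facing south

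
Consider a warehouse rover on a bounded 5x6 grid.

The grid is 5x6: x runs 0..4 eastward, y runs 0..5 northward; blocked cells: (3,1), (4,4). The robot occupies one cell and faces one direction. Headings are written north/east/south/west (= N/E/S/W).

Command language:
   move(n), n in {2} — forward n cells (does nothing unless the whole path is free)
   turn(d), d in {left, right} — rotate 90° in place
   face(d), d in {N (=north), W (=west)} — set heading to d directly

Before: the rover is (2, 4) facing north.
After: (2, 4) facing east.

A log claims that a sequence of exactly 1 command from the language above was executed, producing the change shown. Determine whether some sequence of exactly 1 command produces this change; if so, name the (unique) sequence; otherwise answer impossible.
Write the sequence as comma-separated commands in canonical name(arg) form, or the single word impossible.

turn(right)

key: parked at (2,4) the whole time — nothing moves the robot
t0: (2, 4) facing north
step 1 (turn(right)): (2, 4) facing east
all 5 alternatives checked — unique.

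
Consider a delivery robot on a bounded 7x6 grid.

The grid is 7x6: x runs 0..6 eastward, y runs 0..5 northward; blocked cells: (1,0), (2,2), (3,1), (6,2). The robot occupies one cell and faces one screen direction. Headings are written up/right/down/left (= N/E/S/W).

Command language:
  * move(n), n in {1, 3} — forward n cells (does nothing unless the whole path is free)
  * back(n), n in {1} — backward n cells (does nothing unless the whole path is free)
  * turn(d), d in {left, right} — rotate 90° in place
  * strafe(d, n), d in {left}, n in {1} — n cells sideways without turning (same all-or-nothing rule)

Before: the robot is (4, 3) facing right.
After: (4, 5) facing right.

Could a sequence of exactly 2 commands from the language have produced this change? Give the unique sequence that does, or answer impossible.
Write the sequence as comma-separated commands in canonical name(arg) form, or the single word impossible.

key: heading stays E — no command in the sequence turns
t0: (4, 3) facing right
step 1 (strafe(left, 1)): (4, 4) facing right
step 2 (strafe(left, 1)): (4, 5) facing right
no other 2-command option fits: unique.

strafe(left, 1), strafe(left, 1)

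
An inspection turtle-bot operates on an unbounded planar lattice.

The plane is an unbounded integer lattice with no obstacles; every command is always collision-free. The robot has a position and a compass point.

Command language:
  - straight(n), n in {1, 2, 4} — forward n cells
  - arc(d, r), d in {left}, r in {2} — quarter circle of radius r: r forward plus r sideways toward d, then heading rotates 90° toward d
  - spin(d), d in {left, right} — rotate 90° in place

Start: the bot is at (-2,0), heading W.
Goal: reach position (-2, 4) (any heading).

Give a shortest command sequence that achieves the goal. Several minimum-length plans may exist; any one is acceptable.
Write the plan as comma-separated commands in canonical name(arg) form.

spin(right), straight(4)

from: at (-2,0), heading W
[1] after spin(right): at (-2,0), heading N
[2] after straight(4): at (-2,4), heading N
nothing shorter than 2 reaches the goal.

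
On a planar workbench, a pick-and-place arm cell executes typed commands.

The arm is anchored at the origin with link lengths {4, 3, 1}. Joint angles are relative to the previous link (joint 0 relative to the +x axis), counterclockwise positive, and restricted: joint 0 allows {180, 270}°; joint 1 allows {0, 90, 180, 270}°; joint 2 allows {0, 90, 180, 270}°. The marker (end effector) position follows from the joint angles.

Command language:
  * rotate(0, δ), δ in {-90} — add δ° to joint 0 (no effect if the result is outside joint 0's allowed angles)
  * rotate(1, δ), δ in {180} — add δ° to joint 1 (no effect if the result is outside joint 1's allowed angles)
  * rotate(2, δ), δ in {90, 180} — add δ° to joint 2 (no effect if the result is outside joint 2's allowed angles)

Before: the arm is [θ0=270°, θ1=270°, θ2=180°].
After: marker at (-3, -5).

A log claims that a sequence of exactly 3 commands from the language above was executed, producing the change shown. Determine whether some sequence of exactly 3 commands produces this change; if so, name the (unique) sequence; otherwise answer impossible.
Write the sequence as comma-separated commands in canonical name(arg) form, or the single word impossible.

rotate(2, 90), rotate(2, 90), rotate(2, 90)

t0: [θ0=270°, θ1=270°, θ2=180°]
[1] after rotate(2, 90): [θ0=270°, θ1=270°, θ2=270°]
[2] after rotate(2, 90): [θ0=270°, θ1=270°, θ2=0°]
[3] after rotate(2, 90): [θ0=270°, θ1=270°, θ2=90°]
uniquely the one of 64 3-step routes that fits.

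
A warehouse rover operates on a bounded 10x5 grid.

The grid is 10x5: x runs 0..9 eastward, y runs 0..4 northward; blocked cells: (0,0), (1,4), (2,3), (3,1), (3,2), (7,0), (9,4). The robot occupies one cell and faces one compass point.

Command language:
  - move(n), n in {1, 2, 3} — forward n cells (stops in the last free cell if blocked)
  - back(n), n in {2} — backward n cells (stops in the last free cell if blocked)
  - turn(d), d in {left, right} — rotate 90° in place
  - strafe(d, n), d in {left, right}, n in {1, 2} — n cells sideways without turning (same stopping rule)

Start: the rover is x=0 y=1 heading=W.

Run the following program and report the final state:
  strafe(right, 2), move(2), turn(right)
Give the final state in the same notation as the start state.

x=0 y=3 heading=N

begin: x=0 y=1 heading=W
step 1 (strafe(right, 2)): x=0 y=3 heading=W
step 2 (move(2)): x=0 y=3 heading=W
step 3 (turn(right)): x=0 y=3 heading=N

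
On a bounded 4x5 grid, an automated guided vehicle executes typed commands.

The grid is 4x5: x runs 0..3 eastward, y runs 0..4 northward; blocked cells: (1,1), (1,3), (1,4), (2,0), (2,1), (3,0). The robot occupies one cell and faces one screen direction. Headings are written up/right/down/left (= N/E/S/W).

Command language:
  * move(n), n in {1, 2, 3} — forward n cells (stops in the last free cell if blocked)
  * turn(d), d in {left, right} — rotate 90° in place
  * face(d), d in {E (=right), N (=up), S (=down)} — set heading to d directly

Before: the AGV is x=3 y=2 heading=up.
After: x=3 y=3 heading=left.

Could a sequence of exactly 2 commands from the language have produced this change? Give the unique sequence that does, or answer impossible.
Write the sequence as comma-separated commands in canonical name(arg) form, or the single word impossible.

move(1), turn(left)

key: cell and facing (now W) both changed — the 2 commands mix motion and turning
begin: x=3 y=2 heading=up
[1] after move(1): x=3 y=3 heading=up
[2] after turn(left): x=3 y=3 heading=left
no rival 2-sequence matches.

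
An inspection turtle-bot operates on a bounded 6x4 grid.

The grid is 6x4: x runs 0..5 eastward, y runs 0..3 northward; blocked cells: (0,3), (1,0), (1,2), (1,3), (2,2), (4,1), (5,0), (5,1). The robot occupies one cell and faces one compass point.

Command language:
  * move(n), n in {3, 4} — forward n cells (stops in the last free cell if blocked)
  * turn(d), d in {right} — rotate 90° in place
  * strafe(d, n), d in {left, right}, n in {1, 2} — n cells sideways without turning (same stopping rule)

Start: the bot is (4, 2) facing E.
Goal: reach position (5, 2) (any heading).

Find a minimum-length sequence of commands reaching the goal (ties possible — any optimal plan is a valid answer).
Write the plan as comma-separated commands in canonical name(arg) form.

start: (4, 2) facing E
[1] after move(4): (5, 2) facing E
minimal: 1 command(s), checked below 1.

move(4)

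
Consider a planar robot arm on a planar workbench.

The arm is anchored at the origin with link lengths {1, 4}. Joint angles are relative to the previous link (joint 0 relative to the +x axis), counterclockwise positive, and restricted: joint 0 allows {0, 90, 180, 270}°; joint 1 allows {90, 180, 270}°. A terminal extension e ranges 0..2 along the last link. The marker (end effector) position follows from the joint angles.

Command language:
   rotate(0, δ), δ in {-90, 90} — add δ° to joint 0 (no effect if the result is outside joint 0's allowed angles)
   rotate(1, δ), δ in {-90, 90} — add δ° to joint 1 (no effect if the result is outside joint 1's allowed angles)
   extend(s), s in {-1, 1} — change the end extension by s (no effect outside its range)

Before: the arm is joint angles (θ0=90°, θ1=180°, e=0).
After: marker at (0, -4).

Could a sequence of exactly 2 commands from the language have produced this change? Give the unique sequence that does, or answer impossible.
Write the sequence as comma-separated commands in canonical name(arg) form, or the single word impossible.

extend(-1), extend(1)

key: running extend(1) before extend(-1) would end elsewhere — order is forced
initial: joint angles (θ0=90°, θ1=180°, e=0)
step 1 (extend(-1)): joint angles (θ0=90°, θ1=180°, e=0)
step 2 (extend(1)): joint angles (θ0=90°, θ1=180°, e=1)
no other 2-command option fits: unique.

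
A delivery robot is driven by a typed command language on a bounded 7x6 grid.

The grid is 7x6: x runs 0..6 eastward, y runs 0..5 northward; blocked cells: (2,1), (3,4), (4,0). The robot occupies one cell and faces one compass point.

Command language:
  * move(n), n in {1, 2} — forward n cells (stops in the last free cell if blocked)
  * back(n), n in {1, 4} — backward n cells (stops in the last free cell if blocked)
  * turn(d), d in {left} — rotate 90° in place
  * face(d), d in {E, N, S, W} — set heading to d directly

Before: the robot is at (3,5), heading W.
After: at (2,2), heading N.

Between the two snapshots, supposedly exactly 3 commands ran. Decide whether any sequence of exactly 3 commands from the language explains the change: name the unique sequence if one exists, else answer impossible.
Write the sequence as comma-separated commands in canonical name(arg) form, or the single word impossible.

move(1), face(N), back(4)

key: running back(4) before move(1) would end elsewhere — order is forced
start: at (3,5), heading W
t=1 move(1) ⇒ at (2,5), heading W
t=2 face(N) ⇒ at (2,5), heading N
t=3 back(4) ⇒ at (2,2), heading N
uniquely the one of 729 3-step routes that fits.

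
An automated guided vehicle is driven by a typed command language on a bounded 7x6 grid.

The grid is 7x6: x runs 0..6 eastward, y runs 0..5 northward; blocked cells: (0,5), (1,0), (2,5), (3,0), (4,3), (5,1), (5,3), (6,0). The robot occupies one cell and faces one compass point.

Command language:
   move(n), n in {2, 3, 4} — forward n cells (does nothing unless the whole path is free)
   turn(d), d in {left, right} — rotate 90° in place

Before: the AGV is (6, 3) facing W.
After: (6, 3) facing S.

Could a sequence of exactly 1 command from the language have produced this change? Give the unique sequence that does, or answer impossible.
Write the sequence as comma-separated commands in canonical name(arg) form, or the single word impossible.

key: parked at (6,3) the whole time — nothing moves the robot
initial: (6, 3) facing W
[1] after turn(left): (6, 3) facing S
all 5 alternatives checked — unique.

turn(left)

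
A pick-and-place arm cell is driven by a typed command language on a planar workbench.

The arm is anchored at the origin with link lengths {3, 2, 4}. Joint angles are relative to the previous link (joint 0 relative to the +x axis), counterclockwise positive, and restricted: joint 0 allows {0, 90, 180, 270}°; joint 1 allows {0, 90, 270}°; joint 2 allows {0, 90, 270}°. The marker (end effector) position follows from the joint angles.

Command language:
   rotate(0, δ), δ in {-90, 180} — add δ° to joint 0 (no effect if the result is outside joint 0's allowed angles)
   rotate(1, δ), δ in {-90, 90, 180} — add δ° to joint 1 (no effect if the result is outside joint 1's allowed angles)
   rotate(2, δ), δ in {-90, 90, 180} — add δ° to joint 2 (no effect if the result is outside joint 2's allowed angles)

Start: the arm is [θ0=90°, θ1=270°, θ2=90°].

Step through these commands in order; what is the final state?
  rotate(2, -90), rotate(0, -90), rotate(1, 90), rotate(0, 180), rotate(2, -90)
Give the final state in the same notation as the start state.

[θ0=180°, θ1=0°, θ2=270°]

begin: [θ0=90°, θ1=270°, θ2=90°]
[1] after rotate(2, -90): [θ0=90°, θ1=270°, θ2=0°]
[2] after rotate(0, -90): [θ0=0°, θ1=270°, θ2=0°]
[3] after rotate(1, 90): [θ0=0°, θ1=0°, θ2=0°]
[4] after rotate(0, 180): [θ0=180°, θ1=0°, θ2=0°]
[5] after rotate(2, -90): [θ0=180°, θ1=0°, θ2=270°]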